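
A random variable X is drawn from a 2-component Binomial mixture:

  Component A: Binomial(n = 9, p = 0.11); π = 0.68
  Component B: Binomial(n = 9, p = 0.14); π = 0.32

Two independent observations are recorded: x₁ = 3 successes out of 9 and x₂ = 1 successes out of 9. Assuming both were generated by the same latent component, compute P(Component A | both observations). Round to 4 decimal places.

P(component k | x) = w_k·f_k(x) / marginal(x), where marginal(x) = Σ_j w_j·f_j(x).
Since both observations come from the same component, the likelihood for component k is f_k(x₁)·f_k(x₂).
  p_A = [0.0555645] × [0.389722] = 0.0216547
  p_B = [0.0932511] × [0.377015] = 0.035157
Multiply by the mixture weights:
  w_A·p_A = 0.68 × 0.0216547 = 0.0147252
  w_B·p_B = 0.32 × 0.035157 = 0.0112503
Denominator: 0.0147252 + 0.0112503 = 0.0259755
P(Component A | x₁, x₂) = 0.0147252 / 0.0259755 ≈ 0.5669

0.5669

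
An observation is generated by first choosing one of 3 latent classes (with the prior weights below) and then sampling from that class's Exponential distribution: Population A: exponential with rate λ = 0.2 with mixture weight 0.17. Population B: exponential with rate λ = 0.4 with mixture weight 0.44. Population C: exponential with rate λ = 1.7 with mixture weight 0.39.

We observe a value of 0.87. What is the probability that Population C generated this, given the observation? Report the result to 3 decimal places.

0.497

Posterior ∝ prior × likelihood, so P(k | x) ∝ π_k f_k(x); normalise over all components.
Evaluate each component's likelihood at the observed value:
  f_A = 0.2·e^(−0.2·0.87) = 0.2·e^(−0.1740) = 0.168059
  f_B = 0.4·e^(−0.4·0.87) = 0.4·e^(−0.3480) = 0.28244
  f_C = 1.7·e^(−1.7·0.87) = 1.7·e^(−1.4790) = 0.387371
Multiply by the mixture weights:
  π_A·f_A = 0.17 × 0.168059 = 0.0285701
  π_B·f_B = 0.44 × 0.28244 = 0.124273
  π_C·f_C = 0.39 × 0.387371 = 0.151075
Denominator: 0.0285701 + 0.124273 + 0.151075 = 0.303918
P(Population C | data) = 0.151075 / 0.303918 ≈ 0.497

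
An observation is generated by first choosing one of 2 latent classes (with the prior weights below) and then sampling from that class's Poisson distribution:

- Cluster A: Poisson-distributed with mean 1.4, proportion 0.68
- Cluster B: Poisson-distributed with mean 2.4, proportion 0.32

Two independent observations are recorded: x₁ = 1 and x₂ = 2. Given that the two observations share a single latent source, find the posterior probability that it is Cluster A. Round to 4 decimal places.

Apply Bayes' rule: the posterior for each component is proportional to its prior times its likelihood at x.
Since both observations come from the same component, the likelihood for component k is f_k(x₁)·f_k(x₂).
  L_A = [0.345236] × [0.241665] = 0.0834314
  L_B = [0.217723] × [0.261268] = 0.056884
Unnormalised posteriors:
  P(Z=A)·L_A = 0.68 × 0.0834314 = 0.0567334
  P(Z=B)·L_B = 0.32 × 0.056884 = 0.0182029
Normaliser: 0.0567334 + 0.0182029 = 0.0749362
P(Cluster A | x₁,x₂) = 0.0567334 / 0.0749362 ≈ 0.7571

0.7571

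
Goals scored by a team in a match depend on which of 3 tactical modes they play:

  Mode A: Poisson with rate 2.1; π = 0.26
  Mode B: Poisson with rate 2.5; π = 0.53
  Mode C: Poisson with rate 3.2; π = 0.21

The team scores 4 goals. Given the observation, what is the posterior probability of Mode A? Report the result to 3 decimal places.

Posterior ∝ prior × likelihood, so P(k | x) ∝ π_k f_k(x); normalise over all components.
Component likelihoods at x = 4 goals:
  L_A = e^(−2.1)·2.1^4/4! = 0.099231
  L_B = e^(−2.5)·2.5^4/4! = 0.133602
  L_C = e^(−3.2)·3.2^4/4! = 0.178093
Weight by the priors:
  π_A·L_A = 0.26 × 0.099231 = 0.0258001
  π_B·L_B = 0.53 × 0.133602 = 0.070809
  π_C·L_C = 0.21 × 0.178093 = 0.0373995
Denominator: 0.0258001 + 0.070809 + 0.0373995 = 0.134009
P(Mode A | 4 goals) = 0.0258001 / 0.134009 ≈ 0.193

0.193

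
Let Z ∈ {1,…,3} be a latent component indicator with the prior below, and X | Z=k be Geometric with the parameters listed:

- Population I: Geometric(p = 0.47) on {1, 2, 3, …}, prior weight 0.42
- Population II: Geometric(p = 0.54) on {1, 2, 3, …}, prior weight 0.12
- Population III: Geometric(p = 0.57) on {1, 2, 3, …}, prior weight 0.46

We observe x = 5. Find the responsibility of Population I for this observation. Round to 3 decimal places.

0.568

P(component k | x) = π_k·f_k(x) / marginal(x), where marginal(x) = Σ_j π_j·f_j(x).
Component likelihoods at x = 5:
  f_I = 0.0370853
  f_II = 0.0241783
  f_III = 0.0194872
Weight by the priors:
  π_I·f_I = 0.42 × 0.0370853 = 0.0155758
  π_II·f_II = 0.12 × 0.0241783 = 0.00290139
  π_III·f_III = 0.46 × 0.0194872 = 0.0089641
Evidence: 0.0155758 + 0.00290139 + 0.0089641 = 0.0274413
P(Population I | 5) ≈ 0.568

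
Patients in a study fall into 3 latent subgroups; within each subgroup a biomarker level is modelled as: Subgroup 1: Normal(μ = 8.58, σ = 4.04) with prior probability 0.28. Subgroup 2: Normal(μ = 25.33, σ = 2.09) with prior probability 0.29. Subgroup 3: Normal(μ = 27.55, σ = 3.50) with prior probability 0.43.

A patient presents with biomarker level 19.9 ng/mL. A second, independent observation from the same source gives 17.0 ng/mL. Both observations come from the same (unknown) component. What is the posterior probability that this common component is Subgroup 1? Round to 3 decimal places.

The responsibility of component k is w_k f_k(x) divided by Σ_j w_j f_j(x).
Since both observations come from the same component, the likelihood for component k is f_k(x₁)·f_k(x₂).
  f_1 = [0.00194843] × [0.0112539] = 2.19275e-05
  f_2 = [0.00653144] × [6.78108e-05] = 4.42902e-07
  f_3 = [0.0104581] × [0.001213] = 1.26857e-05
Multiply by the mixture weights:
  w_1·f_1 = 0.28 × 2.19275e-05 = 6.13969e-06
  w_2·f_2 = 0.29 × 4.42902e-07 = 1.28442e-07
  w_3·f_3 = 0.43 × 1.26857e-05 = 5.45485e-06
Evidence: 6.13969e-06 + 1.28442e-07 + 5.45485e-06 = 1.1723e-05
P(Subgroup 1 | x) = 6.13969e-06 / 1.1723e-05 ≈ 0.524

0.524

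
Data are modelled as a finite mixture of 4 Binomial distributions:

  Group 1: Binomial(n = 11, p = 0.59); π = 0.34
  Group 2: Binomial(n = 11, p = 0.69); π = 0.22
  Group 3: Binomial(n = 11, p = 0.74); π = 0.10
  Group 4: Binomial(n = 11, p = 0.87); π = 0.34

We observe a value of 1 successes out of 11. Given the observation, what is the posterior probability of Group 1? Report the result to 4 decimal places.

0.9523

The responsibility of component k is π_k f_k(x) divided by Σ_j π_j f_j(x).
Evaluate each component's likelihood at the observed value:
  p_1 = 0.000871131
  p_2 = 6.22098e-05
  p_3 = 1.1491e-05
  p_4 = 1.31931e-08
Prior × likelihood for each component:
  π_1·p_1 = 0.34 × 0.000871131 = 0.000296184
  π_2·p_2 = 0.22 × 6.22098e-05 = 1.36862e-05
  π_3·p_3 = 0.10 × 1.1491e-05 = 1.1491e-06
  π_4·p_4 = 0.34 × 1.31931e-08 = 4.48564e-09
Sum: 0.000296184 + 1.36862e-05 + 1.1491e-06 + 4.48564e-09 = 0.000311024
Responsibility of Group 1: 0.000296184 / 0.000311024 ≈ 0.9523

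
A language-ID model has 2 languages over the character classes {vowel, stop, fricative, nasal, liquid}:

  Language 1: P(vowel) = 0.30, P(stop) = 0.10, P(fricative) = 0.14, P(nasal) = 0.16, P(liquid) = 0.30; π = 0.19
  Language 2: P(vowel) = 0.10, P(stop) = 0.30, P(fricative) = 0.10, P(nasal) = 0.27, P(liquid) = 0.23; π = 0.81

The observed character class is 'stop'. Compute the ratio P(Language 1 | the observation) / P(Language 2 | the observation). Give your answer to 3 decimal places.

Since P(k|x) ∝ P(Z=k) f_k(x), the posterior odds are P(Z=i) f_i(x) / (P(Z=j) f_j(x)).
Component likelihoods at x = 'stop':
  f_1 = 0.1
  f_2 = 0.3
Odds = (0.19/0.81) × (0.1/0.3) = 0.234568 × 0.333333 ≈ 0.078

0.078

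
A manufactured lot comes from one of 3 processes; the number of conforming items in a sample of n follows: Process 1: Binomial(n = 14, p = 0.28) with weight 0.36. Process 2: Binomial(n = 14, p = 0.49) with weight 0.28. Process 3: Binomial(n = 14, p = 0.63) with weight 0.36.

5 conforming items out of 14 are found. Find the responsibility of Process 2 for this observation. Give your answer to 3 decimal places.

P(component k | x) = w_k·f_k(x) / marginal(x), where marginal(x) = Σ_j w_j·f_j(x).
Binomial probabilities:
  L_1 = 0.179162
  L_2 = 0.132001
  L_3 = 0.0258216
Weight by the priors:
  w_1·L_1 = 0.36 × 0.179162 = 0.0644984
  w_2·L_2 = 0.28 × 0.132001 = 0.0369602
  w_3·L_3 = 0.36 × 0.0258216 = 0.00929576
Normaliser: 0.0644984 + 0.0369602 + 0.00929576 = 0.110754
P(Process 2 | data) = 0.0369602 / 0.110754 ≈ 0.334

0.334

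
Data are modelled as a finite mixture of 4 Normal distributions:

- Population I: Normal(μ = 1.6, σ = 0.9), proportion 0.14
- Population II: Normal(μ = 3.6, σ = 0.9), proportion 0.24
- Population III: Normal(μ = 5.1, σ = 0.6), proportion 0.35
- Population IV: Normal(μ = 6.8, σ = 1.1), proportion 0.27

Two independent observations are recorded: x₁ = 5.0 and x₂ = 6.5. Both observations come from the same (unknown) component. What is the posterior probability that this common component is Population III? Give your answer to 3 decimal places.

0.526

P(component k | x) = w_k·f_k(x) / marginal(x), where marginal(x) = Σ_j w_j·f_j(x).
Since both observations come from the same component, the likelihood for component k is f_k(x₁)·f_k(x₂).
  p_I = [(1/(0.9·√(2π)))·exp(−(5.0−1.6)²/(2·0.9²)) = 0.443269·exp(-7.13580) = 0.000352881] × [1.62179e-07] = 5.72298e-11
  p_II = [(1/(0.9·√(2π)))·exp(−(5.0−3.6)²/(2·0.9²)) = 0.443269·exp(-1.20988) = 0.132198] × [0.00246655] = 0.000326073
  p_III = [(1/(0.6·√(2π)))·exp(−(5.0−5.1)²/(2·0.6²)) = 0.664904·exp(-0.01389) = 0.655733] × [0.0437031] = 0.0286576
  p_IV = [(1/(1.1·√(2π)))·exp(−(5.0−6.8)²/(2·1.1²)) = 0.362675·exp(-1.33884) = 0.0950748] × [0.349435] = 0.0332224
Weight by the priors:
  w_I·p_I = 0.14 × 5.72298e-11 = 8.01217e-12
  w_II·p_II = 0.24 × 0.000326073 = 7.82574e-05
  w_III·p_III = 0.35 × 0.0286576 = 0.0100302
  w_IV·p_IV = 0.27 × 0.0332224 = 0.00897005
Sum: 8.01217e-12 + 7.82574e-05 + 0.0100302 + 0.00897005 = 0.0190785
P(Population III | x₁, x₂) = 0.0100302 / 0.0190785 ≈ 0.526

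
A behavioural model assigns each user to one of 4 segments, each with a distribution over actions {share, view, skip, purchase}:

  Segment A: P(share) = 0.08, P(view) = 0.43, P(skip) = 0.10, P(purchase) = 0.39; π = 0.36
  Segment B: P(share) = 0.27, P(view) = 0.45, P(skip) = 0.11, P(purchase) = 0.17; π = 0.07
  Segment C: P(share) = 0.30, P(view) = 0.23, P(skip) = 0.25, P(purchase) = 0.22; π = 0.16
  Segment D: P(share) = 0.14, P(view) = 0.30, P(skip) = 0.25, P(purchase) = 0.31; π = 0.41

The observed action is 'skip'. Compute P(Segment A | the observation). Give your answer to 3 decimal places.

Apply Bayes' rule: the posterior for each component is proportional to its prior times its likelihood at x.
Evaluate each component's likelihood at the observed value:
  L_A = 0.1
  L_B = 0.11
  L_C = 0.25
  L_D = 0.25
Multiply by the mixture weights:
  w_A·L_A = 0.36 × 0.1 = 0.036
  w_B·L_B = 0.07 × 0.11 = 0.0077
  w_C·L_C = 0.16 × 0.25 = 0.04
  w_D·L_D = 0.41 × 0.25 = 0.1025
Sum: 0.036 + 0.0077 + 0.04 + 0.1025 = 0.1862
Responsibility of Segment A: 0.036 / 0.1862 ≈ 0.193

0.193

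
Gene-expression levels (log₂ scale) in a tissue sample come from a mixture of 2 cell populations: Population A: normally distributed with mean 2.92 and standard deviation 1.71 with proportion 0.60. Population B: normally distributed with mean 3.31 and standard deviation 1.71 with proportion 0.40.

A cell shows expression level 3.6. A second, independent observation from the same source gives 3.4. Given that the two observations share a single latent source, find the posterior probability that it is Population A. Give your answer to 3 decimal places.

By Bayes' theorem, P(k | x) = P(Z=k) f_k(x) / Σ_j P(Z=j) f_j(x).
Since both observations come from the same component, the likelihood for component k is f_k(x₁)·f_k(x₂).
  p_A = [0.215564] × [0.224287] = 0.0483481
  p_B = [0.229969] × [0.232977] = 0.0535773
Prior × likelihood for each component:
  P(Z=A)·p_A = 0.60 × 0.0483481 = 0.0290089
  P(Z=B)·p_B = 0.40 × 0.0535773 = 0.0214309
Denominator: 0.0290089 + 0.0214309 = 0.0504398
P(Population A | x) = 0.0290089 / 0.0504398 ≈ 0.575

0.575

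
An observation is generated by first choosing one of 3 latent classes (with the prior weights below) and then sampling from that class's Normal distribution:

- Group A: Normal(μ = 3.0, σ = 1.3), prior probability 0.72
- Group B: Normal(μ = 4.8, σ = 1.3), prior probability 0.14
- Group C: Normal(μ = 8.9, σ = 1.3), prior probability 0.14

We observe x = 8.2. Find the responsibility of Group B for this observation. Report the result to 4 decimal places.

0.0364

P(component k | x) = P(Z=k)·f_k(x) / marginal(x), where marginal(x) = Σ_j P(Z=j)·f_j(x).
Component likelihoods at x = 8.2:
  p_A = (1/(1.3·√(2π)))·exp(−(8.2−3.0)²/(2·1.3²)) = 0.306879·exp(-8.00000) = 0.000102946
  p_B = (1/(1.3·√(2π)))·exp(−(8.2−4.8)²/(2·1.3²)) = 0.306879·exp(-3.42012) = 0.0100376
  p_C = (1/(1.3·√(2π)))·exp(−(8.2−8.9)²/(2·1.3²)) = 0.306879·exp(-0.14497) = 0.265465
Multiply by the mixture weights:
  P(Z=A)·p_A = 0.72 × 0.000102946 = 7.41214e-05
  P(Z=B)·p_B = 0.14 × 0.0100376 = 0.00140526
  P(Z=C)·p_C = 0.14 × 0.265465 = 0.0371651
Marginal: 7.41214e-05 + 0.00140526 + 0.0371651 = 0.0386444
P(Group B | 8.2) = 0.00140526 / 0.0386444 ≈ 0.0364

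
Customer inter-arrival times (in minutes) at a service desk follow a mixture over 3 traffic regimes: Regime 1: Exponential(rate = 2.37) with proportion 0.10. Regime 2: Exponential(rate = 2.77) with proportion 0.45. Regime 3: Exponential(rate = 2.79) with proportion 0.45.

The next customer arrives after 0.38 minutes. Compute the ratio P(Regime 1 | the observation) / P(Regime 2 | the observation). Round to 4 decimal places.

Since P(k|x) ∝ w_k f_k(x), the posterior odds are w_i f_i(x) / (w_j f_j(x)).
Component likelihoods at x = 0.38 minutes:
  f_1 = 0.962992
  f_2 = 0.966811
  f_3 = 0.966418
Posterior odds = (w_1·f_1) / (w_2·f_2) = (0.10·0.962992) / (0.45·0.966811) = 0.0962992 / 0.435065 ≈ 0.2213

0.2213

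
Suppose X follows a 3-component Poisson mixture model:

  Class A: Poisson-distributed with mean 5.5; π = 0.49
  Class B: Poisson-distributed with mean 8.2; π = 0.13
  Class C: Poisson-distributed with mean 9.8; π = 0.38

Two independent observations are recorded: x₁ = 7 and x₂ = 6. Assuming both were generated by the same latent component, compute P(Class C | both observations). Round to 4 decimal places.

P(component k | x) = π_k·f_k(x) / marginal(x), where marginal(x) = Σ_j π_j·f_j(x).
Since both observations come from the same component, the likelihood for component k is f_k(x₁)·f_k(x₂).
  L_A = [e^(−5.5)·5.5^7/7! = 0.123449] × [0.157117] = 0.019396
  L_B = [e^(−8.2)·8.2^7/7! = 0.135848] × [0.115967] = 0.0157539
  L_C = [e^(−9.8)·9.8^7/7! = 0.0955138] × [0.0682241] = 0.00651635
Prior × likelihood for each component:
  π_A·L_A = 0.49 × 0.019396 = 0.00950405
  π_B·L_B = 0.13 × 0.0157539 = 0.002048
  π_C·L_C = 0.38 × 0.00651635 = 0.00247621
Sum: 0.00950405 + 0.002048 + 0.00247621 = 0.0140283
Responsibility of Class C: 0.00247621 / 0.0140283 ≈ 0.1765

0.1765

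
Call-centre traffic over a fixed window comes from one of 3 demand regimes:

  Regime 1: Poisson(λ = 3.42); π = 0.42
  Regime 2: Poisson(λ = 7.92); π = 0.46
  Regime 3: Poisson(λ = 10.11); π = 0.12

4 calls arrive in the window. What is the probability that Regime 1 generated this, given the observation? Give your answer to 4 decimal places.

P(component k | x) = π_k·f_k(x) / marginal(x), where marginal(x) = Σ_j π_j·f_j(x).
Poisson probabilities:
  L_1 = e^(−3.42)·3.42^4/4! = 0.186469
  L_2 = e^(−7.92)·7.92^4/4! = 0.0595768
  L_3 = e^(−10.11)·10.11^4/4! = 0.0177042
Multiply by the mixture weights:
  π_1·L_1 = 0.42 × 0.186469 = 0.0783169
  π_2·L_2 = 0.46 × 0.0595768 = 0.0274053
  π_3·L_3 = 0.12 × 0.0177042 = 0.0021245
Normaliser: 0.0783169 + 0.0274053 + 0.0021245 = 0.107847
P(Regime 1 | 4 calls) = 0.0783169 / 0.107847 ≈ 0.7262

0.7262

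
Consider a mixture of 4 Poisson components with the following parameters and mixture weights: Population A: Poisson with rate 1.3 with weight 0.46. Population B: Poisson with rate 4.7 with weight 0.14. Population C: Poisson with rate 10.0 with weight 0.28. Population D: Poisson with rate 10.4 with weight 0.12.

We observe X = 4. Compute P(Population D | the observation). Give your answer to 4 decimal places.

0.0372

Apply Bayes' rule: the posterior for each component is proportional to its prior times its likelihood at x.
Evaluate each component's likelihood at the observed value:
  p_A = 0.0324324
  p_B = 0.184925
  p_C = 0.0189166
  p_D = 0.014834
Prior × likelihood for each component:
  π_A·p_A = 0.46 × 0.0324324 = 0.0149189
  π_B·p_B = 0.14 × 0.184925 = 0.0258895
  π_C·p_C = 0.28 × 0.0189166 = 0.00529666
  π_D·p_D = 0.12 × 0.014834 = 0.00178009
Sum: 0.0149189 + 0.0258895 + 0.00529666 + 0.00178009 = 0.0478852
P(Population D | 4) ≈ 0.0372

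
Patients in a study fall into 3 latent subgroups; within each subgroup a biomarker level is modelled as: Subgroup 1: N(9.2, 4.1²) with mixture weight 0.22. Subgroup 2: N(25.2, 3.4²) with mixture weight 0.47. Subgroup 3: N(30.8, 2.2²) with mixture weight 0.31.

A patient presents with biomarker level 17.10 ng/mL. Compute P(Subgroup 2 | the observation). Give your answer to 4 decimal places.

Apply Bayes' rule: the posterior for each component is proportional to its prior times its likelihood at x.
Component likelihoods at x = 17.10 ng/mL:
  f_1 = 0.015203
  f_2 = 0.00687051
  f_3 = 6.88257e-10
Unnormalised posteriors:
  π_1·f_1 = 0.22 × 0.015203 = 0.00334466
  π_2·f_2 = 0.47 × 0.00687051 = 0.00322914
  π_3·f_3 = 0.31 × 6.88257e-10 = 2.1336e-10
Marginal: 0.00334466 + 0.00322914 + 2.1336e-10 = 0.00657381
P(Subgroup 2 | 17.10 ng/mL) = 0.00322914 / 0.00657381 ≈ 0.4912

0.4912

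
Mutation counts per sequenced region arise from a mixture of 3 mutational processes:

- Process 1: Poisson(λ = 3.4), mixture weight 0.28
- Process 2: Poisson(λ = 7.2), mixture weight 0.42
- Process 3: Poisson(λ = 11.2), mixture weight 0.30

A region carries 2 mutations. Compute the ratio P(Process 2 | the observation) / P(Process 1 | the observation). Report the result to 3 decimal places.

Only the two components matter; the odds are (w_i f_i(x)) / (w_j f_j(x)).
Component likelihoods at x = 2 mutations:
  p_1 = 0.192898
  p_2 = 0.0193515
  p_3 = 0.000857646
Posterior odds = (w_2·p_2) / (w_1·p_1) = (0.42·0.0193515) / (0.28·0.192898) = 0.00812763 / 0.0540113 ≈ 0.150

0.150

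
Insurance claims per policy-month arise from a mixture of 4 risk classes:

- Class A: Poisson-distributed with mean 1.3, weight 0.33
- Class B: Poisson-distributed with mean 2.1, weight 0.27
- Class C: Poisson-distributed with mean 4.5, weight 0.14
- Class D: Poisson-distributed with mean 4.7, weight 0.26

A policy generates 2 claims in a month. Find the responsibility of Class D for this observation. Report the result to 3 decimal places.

Apply Bayes' rule: the posterior for each component is proportional to its prior times its likelihood at x.
Evaluate each component's likelihood at the observed value:
  f_A = e^(−1.3)·1.3^2/2! = 0.230289
  f_B = e^(−2.1)·2.1^2/2! = 0.270016
  f_C = e^(−4.5)·4.5^2/2! = 0.112479
  f_D = e^(−4.7)·4.7^2/2! = 0.100457
Prior × likelihood for each component:
  π_A·f_A = 0.33 × 0.230289 = 0.0759955
  π_B·f_B = 0.27 × 0.270016 = 0.0729044
  π_C·f_C = 0.14 × 0.112479 = 0.015747
  π_D·f_D = 0.26 × 0.100457 = 0.0261189
Sum: 0.0759955 + 0.0729044 + 0.015747 + 0.0261189 = 0.190766
P(Class D | 2 claims) = 0.0261189 / 0.190766 ≈ 0.137

0.137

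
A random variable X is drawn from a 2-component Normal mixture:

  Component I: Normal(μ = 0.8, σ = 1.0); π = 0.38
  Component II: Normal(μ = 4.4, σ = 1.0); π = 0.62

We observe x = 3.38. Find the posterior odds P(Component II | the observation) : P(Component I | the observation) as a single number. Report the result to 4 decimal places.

27.0462

The posterior odds equal the prior odds times the likelihood ratio: (w_i/w_j)·(f_i(x)/f_j(x)).
Evaluate each component's likelihood at the observed value:
  L_I = 0.0143051
  L_II = 0.237132
Posterior odds = (w_II·L_II) / (w_I·L_I) = (0.62·0.237132) / (0.38·0.0143051) = 0.147022 / 0.00543594 ≈ 27.0462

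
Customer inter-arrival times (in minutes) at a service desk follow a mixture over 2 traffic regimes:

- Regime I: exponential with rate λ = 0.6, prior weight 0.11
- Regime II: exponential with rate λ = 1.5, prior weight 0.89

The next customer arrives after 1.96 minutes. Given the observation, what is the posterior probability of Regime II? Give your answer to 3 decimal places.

Posterior ∝ prior × likelihood, so P(k | x) ∝ π_k f_k(x); normalise over all components.
Exponential densities:
  f_I = 0.6·e^(−0.6·1.96) = 0.6·e^(−1.1760) = 0.185106
  f_II = 1.5·e^(−1.5·1.96) = 1.5·e^(−2.9400) = 0.0792986
Unnormalised posteriors:
  π_I·f_I = 0.11 × 0.185106 = 0.0203617
  π_II·f_II = 0.89 × 0.0792986 = 0.0705757
Evidence: 0.0203617 + 0.0705757 = 0.0909374
P(Regime II | the observation) ≈ 0.776

0.776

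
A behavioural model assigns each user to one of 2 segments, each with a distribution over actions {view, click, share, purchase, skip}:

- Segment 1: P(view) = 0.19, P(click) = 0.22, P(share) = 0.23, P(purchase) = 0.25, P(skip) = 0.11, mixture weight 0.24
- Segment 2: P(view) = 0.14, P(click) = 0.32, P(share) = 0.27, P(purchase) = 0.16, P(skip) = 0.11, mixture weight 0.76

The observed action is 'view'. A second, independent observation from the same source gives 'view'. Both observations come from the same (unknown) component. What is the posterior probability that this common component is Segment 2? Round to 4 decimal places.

Posterior ∝ prior × likelihood, so P(k | x) ∝ P(Z=k) f_k(x); normalise over all components.
Since both observations come from the same component, the likelihood for component k is f_k(x₁)·f_k(x₂).
  f_1 = [0.19] × [0.19] = 0.0361
  f_2 = [0.14] × [0.14] = 0.0196
Weight by the priors:
  P(Z=1)·f_1 = 0.24 × 0.0361 = 0.008664
  P(Z=2)·f_2 = 0.76 × 0.0196 = 0.014896
Normaliser: 0.008664 + 0.014896 = 0.02356
So the posterior for Segment 2 is 0.014896 / 0.02356 ≈ 0.6323.

0.6323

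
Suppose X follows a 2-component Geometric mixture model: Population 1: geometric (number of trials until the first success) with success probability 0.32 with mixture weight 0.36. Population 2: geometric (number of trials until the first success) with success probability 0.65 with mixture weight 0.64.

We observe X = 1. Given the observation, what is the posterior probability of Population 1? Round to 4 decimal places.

By Bayes' theorem, P(k | x) = π_k f_k(x) / Σ_j π_j f_j(x).
Component likelihoods at x = 1:
  L_1 = 0.32·(1−0.32)^0 = 0.32·1 = 0.32
  L_2 = 0.65·(1−0.65)^0 = 0.65·1 = 0.65
Unnormalised posteriors:
  π_1·L_1 = 0.36 × 0.32 = 0.1152
  π_2·L_2 = 0.64 × 0.65 = 0.416
Evidence: 0.1152 + 0.416 = 0.5312
P(Population 1 | x) = 0.1152 / 0.5312 ≈ 0.2169

0.2169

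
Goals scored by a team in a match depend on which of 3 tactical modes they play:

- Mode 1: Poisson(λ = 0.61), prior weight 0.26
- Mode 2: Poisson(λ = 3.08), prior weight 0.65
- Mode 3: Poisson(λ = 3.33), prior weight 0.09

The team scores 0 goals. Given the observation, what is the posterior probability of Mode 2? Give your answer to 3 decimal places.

By Bayes' theorem, P(k | x) = π_k f_k(x) / Σ_j π_j f_j(x).
Component likelihoods at x = 0 goals:
  p_1 = 0.543351
  p_2 = 0.0459593
  p_3 = 0.0357931
Multiply by the mixture weights:
  π_1·p_1 = 0.26 × 0.543351 = 0.141271
  π_2·p_2 = 0.65 × 0.0459593 = 0.0298735
  π_3·p_3 = 0.09 × 0.0357931 = 0.00322138
Denominator: 0.141271 + 0.0298735 + 0.00322138 = 0.174366
So the posterior for Mode 2 is 0.0298735 / 0.174366 ≈ 0.171.

0.171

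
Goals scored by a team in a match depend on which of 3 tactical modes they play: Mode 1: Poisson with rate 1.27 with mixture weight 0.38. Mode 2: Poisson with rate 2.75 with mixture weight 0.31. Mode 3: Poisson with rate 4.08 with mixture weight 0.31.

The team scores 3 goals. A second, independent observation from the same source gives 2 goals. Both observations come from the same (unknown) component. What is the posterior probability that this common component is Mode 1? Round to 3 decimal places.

0.248

The responsibility of component k is π_k f_k(x) divided by Σ_j π_j f_j(x).
Since both observations come from the same component, the likelihood for component k is f_k(x₁)·f_k(x₂).
  L_1 = [e^(−1.27)·1.27^3/3! = 0.0958751] × [0.226477] = 0.0217135
  L_2 = [e^(−2.75)·2.75^3/3! = 0.221583] × [0.241727] = 0.0535627
  L_3 = [e^(−4.08)·4.08^3/3! = 0.191385] × [0.140724] = 0.0269325
Unnormalised posteriors:
  π_1·L_1 = 0.38 × 0.0217135 = 0.00825112
  π_2·L_2 = 0.31 × 0.0535627 = 0.0166044
  π_3·L_3 = 0.31 × 0.0269325 = 0.00834907
Evidence: 0.00825112 + 0.0166044 + 0.00834907 = 0.0332046
So the posterior for Mode 1 is 0.00825112 / 0.0332046 ≈ 0.248.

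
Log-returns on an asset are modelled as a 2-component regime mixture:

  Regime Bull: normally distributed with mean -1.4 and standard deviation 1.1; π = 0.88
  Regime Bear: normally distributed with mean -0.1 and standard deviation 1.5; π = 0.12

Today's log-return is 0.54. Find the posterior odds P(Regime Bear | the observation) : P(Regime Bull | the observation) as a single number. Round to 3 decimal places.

Posterior odds = (π_i f_i(x)) / (π_j f_j(x)); the normalising sum cancels.
Component likelihoods at x = 0.54:
  p_Bull = 0.0765772
  p_Bear = 0.242822
Posterior odds = (π_Bear·p_Bear) / (π_Bull·p_Bull) = (0.12·0.242822) / (0.88·0.0765772) = 0.0291387 / 0.067388 ≈ 0.432

0.432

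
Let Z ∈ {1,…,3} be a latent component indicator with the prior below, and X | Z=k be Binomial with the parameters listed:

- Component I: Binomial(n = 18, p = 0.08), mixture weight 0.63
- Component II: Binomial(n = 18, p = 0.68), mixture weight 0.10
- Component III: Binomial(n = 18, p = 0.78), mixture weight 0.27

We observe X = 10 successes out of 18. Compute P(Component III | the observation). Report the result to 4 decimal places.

P(component k | x) = π_k·f_k(x) / marginal(x), where marginal(x) = Σ_j π_j·f_j(x).
Binomial probabilities:
  f_I = C(18,10)·0.08^10·0.92^8 = 43758·1.07374e-11·0.513219 = 2.41135e-07
  f_II = C(18,10)·0.68^10·0.32^8 = 43758·0.0211392·0.000109951 = 0.101706
  f_III = C(18,10)·0.78^10·0.22^8 = 43758·0.0833578·5.48759e-06 = 0.0200164
Unnormalised posteriors:
  π_I·f_I = 0.63 × 2.41135e-07 = 1.51915e-07
  π_II·f_II = 0.10 × 0.101706 = 0.0101706
  π_III·f_III = 0.27 × 0.0200164 = 0.00540442
Marginal: 1.51915e-07 + 0.0101706 + 0.00540442 = 0.0155752
So the posterior for Component III is 0.00540442 / 0.0155752 ≈ 0.3470.

0.3470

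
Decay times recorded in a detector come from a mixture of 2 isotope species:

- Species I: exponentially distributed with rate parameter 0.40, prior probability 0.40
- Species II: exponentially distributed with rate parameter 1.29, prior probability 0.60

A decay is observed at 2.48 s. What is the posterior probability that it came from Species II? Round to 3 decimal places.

0.347

The responsibility of component k is π_k f_k(x) divided by Σ_j π_j f_j(x).
Exponential densities:
  f_I = 0.40·e^(−0.40·2.48) = 0.40·e^(−0.9920) = 0.148334
  f_II = 1.29·e^(−1.29·2.48) = 1.29·e^(−3.1992) = 0.0526253
Unnormalised posteriors:
  π_I·f_I = 0.40 × 0.148334 = 0.0593335
  π_II·f_II = 0.60 × 0.0526253 = 0.0315752
Normaliser: 0.0593335 + 0.0315752 = 0.0909087
So the posterior for Species II is 0.0315752 / 0.0909087 ≈ 0.347.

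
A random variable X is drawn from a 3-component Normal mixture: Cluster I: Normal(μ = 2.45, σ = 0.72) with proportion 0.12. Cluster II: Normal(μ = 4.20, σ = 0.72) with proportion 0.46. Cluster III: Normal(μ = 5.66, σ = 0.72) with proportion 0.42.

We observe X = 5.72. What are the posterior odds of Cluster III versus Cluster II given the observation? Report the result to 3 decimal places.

The posterior odds equal the prior odds times the likelihood ratio: (π_i/π_j)·(f_i(x)/f_j(x)).
Component likelihoods at x = 5.72:
  f_I = 1.83882e-05
  f_II = 0.0596758
  f_III = 0.552166
0.23191 / 0.0274508 ≈ 8.448

8.448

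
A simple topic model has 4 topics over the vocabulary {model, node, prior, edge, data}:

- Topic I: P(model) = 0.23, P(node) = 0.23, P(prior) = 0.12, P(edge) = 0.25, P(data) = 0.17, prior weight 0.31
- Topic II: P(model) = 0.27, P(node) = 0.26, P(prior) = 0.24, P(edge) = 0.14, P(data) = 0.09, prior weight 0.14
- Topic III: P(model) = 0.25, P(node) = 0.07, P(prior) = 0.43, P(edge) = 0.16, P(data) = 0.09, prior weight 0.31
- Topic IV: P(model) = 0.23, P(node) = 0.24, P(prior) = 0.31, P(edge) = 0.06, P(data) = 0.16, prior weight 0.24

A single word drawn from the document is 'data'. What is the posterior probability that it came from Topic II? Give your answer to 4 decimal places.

Posterior ∝ prior × likelihood, so P(k | x) ∝ P(Z=k) f_k(x); normalise over all components.
Evaluate each component's likelihood at the observed value:
  f_I = 0.17
  f_II = 0.09
  f_III = 0.09
  f_IV = 0.16
Unnormalised posteriors:
  P(Z=I)·f_I = 0.31 × 0.17 = 0.0527
  P(Z=II)·f_II = 0.14 × 0.09 = 0.0126
  P(Z=III)·f_III = 0.31 × 0.09 = 0.0279
  P(Z=IV)·f_IV = 0.24 × 0.16 = 0.0384
Marginal: 0.0527 + 0.0126 + 0.0279 + 0.0384 = 0.1316
P(Topic II | the observation) = 0.0126 / 0.1316 ≈ 0.0957

0.0957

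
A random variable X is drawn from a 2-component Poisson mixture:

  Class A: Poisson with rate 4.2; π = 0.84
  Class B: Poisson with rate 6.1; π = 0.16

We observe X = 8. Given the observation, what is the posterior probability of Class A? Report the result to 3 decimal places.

P(component k | x) = w_k·f_k(x) / marginal(x), where marginal(x) = Σ_j w_j·f_j(x).
Component likelihoods at x = 8:
  f_A = 0.0360111
  f_B = 0.10664
Prior × likelihood for each component:
  w_A·f_A = 0.84 × 0.0360111 = 0.0302494
  w_B·f_B = 0.16 × 0.10664 = 0.0170625
Sum: 0.0302494 + 0.0170625 = 0.0473118
P(Class A | data) = 0.0302494 / 0.0473118 ≈ 0.639

0.639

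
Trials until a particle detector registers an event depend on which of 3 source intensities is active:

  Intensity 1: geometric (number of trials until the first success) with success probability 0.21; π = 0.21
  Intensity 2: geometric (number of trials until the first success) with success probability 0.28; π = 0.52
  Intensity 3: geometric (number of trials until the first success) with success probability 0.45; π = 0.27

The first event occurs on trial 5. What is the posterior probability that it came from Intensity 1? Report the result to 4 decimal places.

P(component k | x) = π_k·f_k(x) / marginal(x), where marginal(x) = Σ_j π_j·f_j(x).
Component likelihoods at x = 5:
  p_1 = 0.0817952
  p_2 = 0.0752468
  p_3 = 0.0411778
Weight by the priors:
  π_1·p_1 = 0.21 × 0.0817952 = 0.017177
  π_2·p_2 = 0.52 × 0.0752468 = 0.0391283
  π_3·p_3 = 0.27 × 0.0411778 = 0.011118
Normaliser: 0.017177 + 0.0391283 + 0.011118 = 0.0674233
Responsibility of Intensity 1: 0.017177 / 0.0674233 ≈ 0.2548

0.2548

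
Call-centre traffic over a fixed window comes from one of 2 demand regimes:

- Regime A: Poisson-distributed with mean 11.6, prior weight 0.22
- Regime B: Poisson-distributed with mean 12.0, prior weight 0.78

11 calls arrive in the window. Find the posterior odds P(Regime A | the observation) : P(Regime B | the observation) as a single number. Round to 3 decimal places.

0.290

The posterior odds equal the prior odds times the likelihood ratio: (w_i/w_j)·(f_i(x)/f_j(x)).
Component likelihoods at x = 11 calls:
  p_A = 0.117508
  p_B = 0.114368
0.0258517 / 0.089207 ≈ 0.290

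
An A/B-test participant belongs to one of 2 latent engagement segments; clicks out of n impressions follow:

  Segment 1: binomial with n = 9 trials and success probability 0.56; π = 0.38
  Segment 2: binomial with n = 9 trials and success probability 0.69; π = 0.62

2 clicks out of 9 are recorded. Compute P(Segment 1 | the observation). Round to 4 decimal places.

0.8241

P(component k | x) = π_k·f_k(x) / marginal(x), where marginal(x) = Σ_j π_j·f_j(x).
Binomial probabilities:
  p_1 = 0.0360452
  p_2 = 0.00471555
Unnormalised posteriors:
  π_1·p_1 = 0.38 × 0.0360452 = 0.0136972
  π_2·p_2 = 0.62 × 0.00471555 = 0.00292364
Evidence: 0.0136972 + 0.00292364 = 0.0166208
P(Segment 1 | 2 clicks out of 9) = 0.0136972 / 0.0166208 ≈ 0.8241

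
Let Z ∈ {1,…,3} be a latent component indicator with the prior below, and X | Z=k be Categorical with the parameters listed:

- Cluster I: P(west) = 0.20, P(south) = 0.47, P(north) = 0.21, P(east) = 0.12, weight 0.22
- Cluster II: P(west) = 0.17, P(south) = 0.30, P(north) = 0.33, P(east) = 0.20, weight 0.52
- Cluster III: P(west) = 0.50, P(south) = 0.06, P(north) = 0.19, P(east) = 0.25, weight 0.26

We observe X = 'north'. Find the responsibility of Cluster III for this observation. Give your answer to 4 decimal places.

0.1849

Posterior ∝ prior × likelihood, so P(k | x) ∝ w_k f_k(x); normalise over all components.
Evaluate each component's likelihood at the observed value:
  p_I = 0.21
  p_II = 0.33
  p_III = 0.19
Unnormalised posteriors:
  w_I·p_I = 0.22 × 0.21 = 0.0462
  w_II·p_II = 0.52 × 0.33 = 0.1716
  w_III·p_III = 0.26 × 0.19 = 0.0494
Normaliser: 0.0462 + 0.1716 + 0.0494 = 0.2672
P(Cluster III | x) ≈ 0.1849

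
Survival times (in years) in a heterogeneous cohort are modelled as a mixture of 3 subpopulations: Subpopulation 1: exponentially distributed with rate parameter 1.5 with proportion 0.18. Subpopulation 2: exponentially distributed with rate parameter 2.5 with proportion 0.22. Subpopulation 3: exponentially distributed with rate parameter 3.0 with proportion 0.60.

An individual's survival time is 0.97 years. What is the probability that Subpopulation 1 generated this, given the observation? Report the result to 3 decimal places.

0.300

P(component k | x) = w_k·f_k(x) / marginal(x), where marginal(x) = Σ_j w_j·f_j(x).
Evaluate each component's likelihood at the observed value:
  p_1 = 1.5·e^(−1.5·0.97) = 1.5·e^(−1.4550) = 0.350101
  p_2 = 2.5·e^(−2.5·0.97) = 2.5·e^(−2.4250) = 0.221195
  p_3 = 3.0·e^(−3.0·0.97) = 3.0·e^(−2.9100) = 0.163427
Weight by the priors:
  w_1·p_1 = 0.18 × 0.350101 = 0.0630181
  w_2·p_2 = 0.22 × 0.221195 = 0.048663
  w_3·p_3 = 0.60 × 0.163427 = 0.0980563
Normaliser: 0.0630181 + 0.048663 + 0.0980563 = 0.209737
So the posterior for Subpopulation 1 is 0.0630181 / 0.209737 ≈ 0.300.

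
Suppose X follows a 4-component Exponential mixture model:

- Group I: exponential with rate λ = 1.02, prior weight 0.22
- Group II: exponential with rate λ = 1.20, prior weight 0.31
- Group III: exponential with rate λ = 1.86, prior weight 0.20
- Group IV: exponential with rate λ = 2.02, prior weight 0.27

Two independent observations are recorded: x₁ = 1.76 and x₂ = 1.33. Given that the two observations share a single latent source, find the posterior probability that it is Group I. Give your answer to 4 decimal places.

0.3902

P(component k | x) = w_k·f_k(x) / marginal(x), where marginal(x) = Σ_j w_j·f_j(x).
Since both observations come from the same component, the likelihood for component k is f_k(x₁)·f_k(x₂).
  L_I = [0.169416] × [0.262686] = 0.0445032
  L_II = [0.145195] × [0.243247] = 0.0353182
  L_III = [0.0704379] × [0.156731] = 0.0110398
  L_IV = [0.0577228] × [0.137586] = 0.00794188
Unnormalised posteriors:
  w_I·L_I = 0.22 × 0.0445032 = 0.0097907
  w_II·L_II = 0.31 × 0.0353182 = 0.0109486
  w_III·L_III = 0.20 × 0.0110398 = 0.00220796
  w_IV·L_IV = 0.27 × 0.00794188 = 0.00214431
Sum: 0.0097907 + 0.0109486 + 0.00220796 + 0.00214431 = 0.0250916
P(Group I | x) = 0.0097907 / 0.0250916 ≈ 0.3902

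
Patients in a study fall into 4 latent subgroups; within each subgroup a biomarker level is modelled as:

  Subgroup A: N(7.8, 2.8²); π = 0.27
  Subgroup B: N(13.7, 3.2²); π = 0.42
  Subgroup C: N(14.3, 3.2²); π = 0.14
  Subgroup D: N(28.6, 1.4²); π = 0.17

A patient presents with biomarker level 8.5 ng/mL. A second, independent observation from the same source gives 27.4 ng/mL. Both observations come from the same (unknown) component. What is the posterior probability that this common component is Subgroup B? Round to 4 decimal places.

Posterior ∝ prior × likelihood, so P(k | x) ∝ π_k f_k(x); normalise over all components.
Since both observations come from the same component, the likelihood for component k is f_k(x₁)·f_k(x₂).
  f_A = [(1/(2.8·√(2π)))·exp(−(8.5−7.8)²/(2·2.8²)) = 0.142479·exp(-0.03125) = 0.138096] × [3.2624e-12] = 4.50524e-13
  f_B = [(1/(3.2·√(2π)))·exp(−(8.5−13.7)²/(2·3.2²)) = 0.124669·exp(-1.32031) = 0.0332932] × [1.30511e-05] = 4.34512e-07
  f_C = [(1/(3.2·√(2π)))·exp(−(8.5−14.3)²/(2·3.2²)) = 0.124669·exp(-1.64258) = 0.0241211] × [2.86177e-05] = 6.90292e-07
  f_D = [(1/(1.4·√(2π)))·exp(−(8.5−28.6)²/(2·1.4²)) = 0.284959·exp(-103.06378) = 4.95169e-46] × [0.197354] = 9.77233e-47
Prior × likelihood for each component:
  π_A·f_A = 0.27 × 4.50524e-13 = 1.21641e-13
  π_B·f_B = 0.42 × 4.34512e-07 = 1.82495e-07
  π_C·f_C = 0.14 × 6.90292e-07 = 9.66409e-08
  π_D·f_D = 0.17 × 9.77233e-47 = 1.6613e-47
Sum: 1.21641e-13 + 1.82495e-07 + 9.66409e-08 + 1.6613e-47 = 2.79136e-07
P(Subgroup B | x₁, x₂) ≈ 0.6538

0.6538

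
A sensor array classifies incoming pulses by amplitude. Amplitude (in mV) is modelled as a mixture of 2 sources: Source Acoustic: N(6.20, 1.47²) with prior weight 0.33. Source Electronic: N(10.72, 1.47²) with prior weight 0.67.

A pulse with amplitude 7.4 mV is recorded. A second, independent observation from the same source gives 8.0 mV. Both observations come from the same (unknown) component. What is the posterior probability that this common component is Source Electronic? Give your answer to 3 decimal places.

0.078

Apply Bayes' rule: the posterior for each component is proportional to its prior times its likelihood at x.
Since both observations come from the same component, the likelihood for component k is f_k(x₁)·f_k(x₂).
  f_Acoustic = [(1/(1.47·√(2π)))·exp(−(7.4−6.20)²/(2·1.47²)) = 0.271389·exp(-0.33319) = 0.194486] × [0.128235] = 0.02494
  f_Electronic = [(1/(1.47·√(2π)))·exp(−(7.4−10.72)²/(2·1.47²)) = 0.271389·exp(-2.55042) = 0.0211817] × [0.0489929] = 0.00103775
Weight by the priors:
  π_Acoustic·f_Acoustic = 0.33 × 0.02494 = 0.00823019
  π_Electronic·f_Electronic = 0.67 × 0.00103775 = 0.000695293
Marginal: 0.00823019 + 0.000695293 = 0.00892548
P(Source Electronic | data) = 0.000695293 / 0.00892548 ≈ 0.078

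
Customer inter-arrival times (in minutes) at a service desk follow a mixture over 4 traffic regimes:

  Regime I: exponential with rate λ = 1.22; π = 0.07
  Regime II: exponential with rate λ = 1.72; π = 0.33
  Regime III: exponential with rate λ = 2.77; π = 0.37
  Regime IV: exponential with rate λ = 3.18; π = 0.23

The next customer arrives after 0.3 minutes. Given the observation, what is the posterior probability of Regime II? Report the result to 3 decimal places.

0.301

The responsibility of component k is w_k f_k(x) divided by Σ_j w_j f_j(x).
Component likelihoods at x = 0.3 minutes:
  L_I = 0.846073
  L_II = 1.02667
  L_III = 1.20665
  L_IV = 1.22493
Unnormalised posteriors:
  w_I·L_I = 0.07 × 0.846073 = 0.0592251
  w_II·L_II = 0.33 × 1.02667 = 0.338802
  w_III·L_III = 0.37 × 1.20665 = 0.44646
  w_IV·L_IV = 0.23 × 1.22493 = 0.281733
Normaliser: 0.0592251 + 0.338802 + 0.44646 + 0.281733 = 1.12622
Responsibility of Regime II: 0.338802 / 1.12622 ≈ 0.301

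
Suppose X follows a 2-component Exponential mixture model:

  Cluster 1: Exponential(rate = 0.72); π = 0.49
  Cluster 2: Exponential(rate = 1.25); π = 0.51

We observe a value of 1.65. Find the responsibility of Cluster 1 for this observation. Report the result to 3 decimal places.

Posterior ∝ prior × likelihood, so P(k | x) ∝ π_k f_k(x); normalise over all components.
Exponential densities:
  L_1 = 0.72·e^(−0.72·1.65) = 0.72·e^(−1.1880) = 0.219478
  L_2 = 1.25·e^(−1.25·1.65) = 1.25·e^(−2.0625) = 0.15892
Prior × likelihood for each component:
  π_1·L_1 = 0.49 × 0.219478 = 0.107544
  π_2·L_2 = 0.51 × 0.15892 = 0.081049
Normaliser: 0.107544 + 0.081049 = 0.188593
P(Cluster 1 | data) ≈ 0.570

0.570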